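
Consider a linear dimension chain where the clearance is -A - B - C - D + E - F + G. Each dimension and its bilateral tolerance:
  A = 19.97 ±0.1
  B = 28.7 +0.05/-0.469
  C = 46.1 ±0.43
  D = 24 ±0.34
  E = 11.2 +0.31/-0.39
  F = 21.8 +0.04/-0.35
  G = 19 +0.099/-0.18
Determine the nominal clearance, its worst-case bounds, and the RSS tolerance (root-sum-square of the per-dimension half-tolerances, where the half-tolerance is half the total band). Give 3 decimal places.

Stack each dimension's contribution:
  -A: nom -19.970 → Σnom=-19.970; wc +0.100/-0.100 → slack +0.100/-0.100; half-tol=0.100, Σhalf²=0.010000
  -B: nom -28.700 → Σnom=-48.670; wc +0.469/-0.050 → slack +0.569/-0.150; half-tol=0.260, Σhalf²=0.077340
  -C: nom -46.100 → Σnom=-94.770; wc +0.430/-0.430 → slack +0.999/-0.580; half-tol=0.430, Σhalf²=0.262240
  -D: nom -24.000 → Σnom=-118.770; wc +0.340/-0.340 → slack +1.339/-0.920; half-tol=0.340, Σhalf²=0.377840
  +E: nom +11.200 → Σnom=-107.570; wc +0.310/-0.390 → slack +1.649/-1.310; half-tol=0.350, Σhalf²=0.500340
  -F: nom -21.800 → Σnom=-129.370; wc +0.350/-0.040 → slack +1.999/-1.350; half-tol=0.195, Σhalf²=0.538365
  +G: nom +19.000 → Σnom=-110.370; wc +0.099/-0.180 → slack +2.098/-1.530; half-tol=0.140, Σhalf²=0.557825
Nominal = -110.370. Worst-case = [-110.370 - 1.530, -110.370 + 2.098] = [-111.900, -108.272]. RSS = √0.557825 = 0.747.

nominal=-110.370 wc=[-111.900,-108.272] rss=0.747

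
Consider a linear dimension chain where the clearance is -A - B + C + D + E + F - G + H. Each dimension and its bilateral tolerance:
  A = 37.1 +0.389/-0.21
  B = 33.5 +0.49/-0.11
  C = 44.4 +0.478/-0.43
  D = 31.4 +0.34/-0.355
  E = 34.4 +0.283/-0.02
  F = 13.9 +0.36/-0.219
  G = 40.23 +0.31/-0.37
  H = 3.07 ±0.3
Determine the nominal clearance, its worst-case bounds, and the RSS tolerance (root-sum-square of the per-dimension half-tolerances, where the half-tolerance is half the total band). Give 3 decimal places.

nominal=16.340 wc=[13.827,18.791] rss=0.905

Stack each dimension's contribution:
  -A: nom -37.100 → Σnom=-37.100; wc +0.210/-0.389 → slack +0.210/-0.389; half-tol=0.299, Σhalf²=0.089700
  -B: nom -33.500 → Σnom=-70.600; wc +0.110/-0.490 → slack +0.320/-0.879; half-tol=0.300, Σhalf²=0.179700
  +C: nom +44.400 → Σnom=-26.200; wc +0.478/-0.430 → slack +0.798/-1.309; half-tol=0.454, Σhalf²=0.385816
  +D: nom +31.400 → Σnom=5.200; wc +0.340/-0.355 → slack +1.138/-1.664; half-tol=0.348, Σhalf²=0.506572
  +E: nom +34.400 → Σnom=39.600; wc +0.283/-0.020 → slack +1.421/-1.684; half-tol=0.151, Σhalf²=0.529525
  +F: nom +13.900 → Σnom=53.500; wc +0.360/-0.219 → slack +1.781/-1.903; half-tol=0.289, Σhalf²=0.613335
  -G: nom -40.230 → Σnom=13.270; wc +0.370/-0.310 → slack +2.151/-2.213; half-tol=0.340, Σhalf²=0.728935
  +H: nom +3.070 → Σnom=16.340; wc +0.300/-0.300 → slack +2.451/-2.513; half-tol=0.300, Σhalf²=0.818935
Nominal = 16.340. Worst-case = [16.340 - 2.513, 16.340 + 2.451] = [13.827, 18.791]. RSS = √0.818935 = 0.905.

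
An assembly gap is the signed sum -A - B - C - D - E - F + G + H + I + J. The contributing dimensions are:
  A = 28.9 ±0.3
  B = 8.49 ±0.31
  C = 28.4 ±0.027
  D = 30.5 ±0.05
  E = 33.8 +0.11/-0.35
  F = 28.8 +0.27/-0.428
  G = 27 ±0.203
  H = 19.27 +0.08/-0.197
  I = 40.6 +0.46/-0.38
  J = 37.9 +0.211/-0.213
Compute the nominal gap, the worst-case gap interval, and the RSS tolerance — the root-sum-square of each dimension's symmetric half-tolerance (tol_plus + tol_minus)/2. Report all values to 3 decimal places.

Stack each dimension's contribution:
  -A: nom -28.900 → Σnom=-28.900; wc +0.300/-0.300 → slack +0.300/-0.300; half-tol=0.300, Σhalf²=0.090000
  -B: nom -8.490 → Σnom=-37.390; wc +0.310/-0.310 → slack +0.610/-0.610; half-tol=0.310, Σhalf²=0.186100
  -C: nom -28.400 → Σnom=-65.790; wc +0.027/-0.027 → slack +0.637/-0.637; half-tol=0.027, Σhalf²=0.186829
  -D: nom -30.500 → Σnom=-96.290; wc +0.050/-0.050 → slack +0.687/-0.687; half-tol=0.050, Σhalf²=0.189329
  -E: nom -33.800 → Σnom=-130.090; wc +0.350/-0.110 → slack +1.037/-0.797; half-tol=0.230, Σhalf²=0.242229
  -F: nom -28.800 → Σnom=-158.890; wc +0.428/-0.270 → slack +1.465/-1.067; half-tol=0.349, Σhalf²=0.364030
  +G: nom +27.000 → Σnom=-131.890; wc +0.203/-0.203 → slack +1.668/-1.270; half-tol=0.203, Σhalf²=0.405239
  +H: nom +19.270 → Σnom=-112.620; wc +0.080/-0.197 → slack +1.748/-1.467; half-tol=0.139, Σhalf²=0.424421
  +I: nom +40.600 → Σnom=-72.020; wc +0.460/-0.380 → slack +2.208/-1.847; half-tol=0.420, Σhalf²=0.600821
  +J: nom +37.900 → Σnom=-34.120; wc +0.211/-0.213 → slack +2.419/-2.060; half-tol=0.212, Σhalf²=0.645765
Nominal = -34.120. Worst-case = [-34.120 - 2.060, -34.120 + 2.419] = [-36.180, -31.701]. RSS = √0.645765 = 0.804.

nominal=-34.120 wc=[-36.180,-31.701] rss=0.804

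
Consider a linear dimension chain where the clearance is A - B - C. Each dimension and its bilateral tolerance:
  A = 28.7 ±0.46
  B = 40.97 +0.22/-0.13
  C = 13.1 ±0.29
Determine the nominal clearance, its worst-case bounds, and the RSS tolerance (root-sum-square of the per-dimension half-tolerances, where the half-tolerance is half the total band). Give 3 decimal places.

Stack each dimension's contribution:
  +A: nom +28.700 → Σnom=28.700; wc +0.460/-0.460 → slack +0.460/-0.460; half-tol=0.460, Σhalf²=0.211600
  -B: nom -40.970 → Σnom=-12.270; wc +0.130/-0.220 → slack +0.590/-0.680; half-tol=0.175, Σhalf²=0.242225
  -C: nom -13.100 → Σnom=-25.370; wc +0.290/-0.290 → slack +0.880/-0.970; half-tol=0.290, Σhalf²=0.326325
Nominal = -25.370. Worst-case = [-25.370 - 0.970, -25.370 + 0.880] = [-26.340, -24.490]. RSS = √0.326325 = 0.571.

nominal=-25.370 wc=[-26.340,-24.490] rss=0.571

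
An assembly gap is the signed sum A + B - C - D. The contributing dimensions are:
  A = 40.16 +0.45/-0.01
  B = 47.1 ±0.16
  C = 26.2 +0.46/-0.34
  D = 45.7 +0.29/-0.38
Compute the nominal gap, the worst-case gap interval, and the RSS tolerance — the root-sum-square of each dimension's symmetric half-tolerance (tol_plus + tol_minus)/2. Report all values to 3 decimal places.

Stack each dimension's contribution:
  +A: nom +40.160 → Σnom=40.160; wc +0.450/-0.010 → slack +0.450/-0.010; half-tol=0.230, Σhalf²=0.052900
  +B: nom +47.100 → Σnom=87.260; wc +0.160/-0.160 → slack +0.610/-0.170; half-tol=0.160, Σhalf²=0.078500
  -C: nom -26.200 → Σnom=61.060; wc +0.340/-0.460 → slack +0.950/-0.630; half-tol=0.400, Σhalf²=0.238500
  -D: nom -45.700 → Σnom=15.360; wc +0.380/-0.290 → slack +1.330/-0.920; half-tol=0.335, Σhalf²=0.350725
Nominal = 15.360. Worst-case = [15.360 - 0.920, 15.360 + 1.330] = [14.440, 16.690]. RSS = √0.350725 = 0.592.

nominal=15.360 wc=[14.440,16.690] rss=0.592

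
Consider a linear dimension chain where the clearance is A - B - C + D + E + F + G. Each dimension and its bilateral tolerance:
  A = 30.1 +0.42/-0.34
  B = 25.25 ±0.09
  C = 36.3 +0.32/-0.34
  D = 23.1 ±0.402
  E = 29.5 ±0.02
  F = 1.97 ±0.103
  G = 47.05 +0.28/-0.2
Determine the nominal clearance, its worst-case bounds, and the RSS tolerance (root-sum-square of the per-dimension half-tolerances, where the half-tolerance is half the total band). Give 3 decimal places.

nominal=70.170 wc=[68.695,71.825] rss=0.701

Stack each dimension's contribution:
  +A: nom +30.100 → Σnom=30.100; wc +0.420/-0.340 → slack +0.420/-0.340; half-tol=0.380, Σhalf²=0.144400
  -B: nom -25.250 → Σnom=4.850; wc +0.090/-0.090 → slack +0.510/-0.430; half-tol=0.090, Σhalf²=0.152500
  -C: nom -36.300 → Σnom=-31.450; wc +0.340/-0.320 → slack +0.850/-0.750; half-tol=0.330, Σhalf²=0.261400
  +D: nom +23.100 → Σnom=-8.350; wc +0.402/-0.402 → slack +1.252/-1.152; half-tol=0.402, Σhalf²=0.423004
  +E: nom +29.500 → Σnom=21.150; wc +0.020/-0.020 → slack +1.272/-1.172; half-tol=0.020, Σhalf²=0.423404
  +F: nom +1.970 → Σnom=23.120; wc +0.103/-0.103 → slack +1.375/-1.275; half-tol=0.103, Σhalf²=0.434013
  +G: nom +47.050 → Σnom=70.170; wc +0.280/-0.200 → slack +1.655/-1.475; half-tol=0.240, Σhalf²=0.491613
Nominal = 70.170. Worst-case = [70.170 - 1.475, 70.170 + 1.655] = [68.695, 71.825]. RSS = √0.491613 = 0.701.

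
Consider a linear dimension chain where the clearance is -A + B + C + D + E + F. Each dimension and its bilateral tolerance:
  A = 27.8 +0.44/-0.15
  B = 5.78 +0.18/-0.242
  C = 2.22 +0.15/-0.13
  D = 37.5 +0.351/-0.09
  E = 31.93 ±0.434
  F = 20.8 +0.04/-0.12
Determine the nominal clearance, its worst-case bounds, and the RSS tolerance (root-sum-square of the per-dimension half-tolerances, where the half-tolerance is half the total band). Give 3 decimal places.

Stack each dimension's contribution:
  -A: nom -27.800 → Σnom=-27.800; wc +0.150/-0.440 → slack +0.150/-0.440; half-tol=0.295, Σhalf²=0.087025
  +B: nom +5.780 → Σnom=-22.020; wc +0.180/-0.242 → slack +0.330/-0.682; half-tol=0.211, Σhalf²=0.131546
  +C: nom +2.220 → Σnom=-19.800; wc +0.150/-0.130 → slack +0.480/-0.812; half-tol=0.140, Σhalf²=0.151146
  +D: nom +37.500 → Σnom=17.700; wc +0.351/-0.090 → slack +0.831/-0.902; half-tol=0.220, Σhalf²=0.199766
  +E: nom +31.930 → Σnom=49.630; wc +0.434/-0.434 → slack +1.265/-1.336; half-tol=0.434, Σhalf²=0.388122
  +F: nom +20.800 → Σnom=70.430; wc +0.040/-0.120 → slack +1.305/-1.456; half-tol=0.080, Σhalf²=0.394522
Nominal = 70.430. Worst-case = [70.430 - 1.456, 70.430 + 1.305] = [68.974, 71.735]. RSS = √0.394522 = 0.628.

nominal=70.430 wc=[68.974,71.735] rss=0.628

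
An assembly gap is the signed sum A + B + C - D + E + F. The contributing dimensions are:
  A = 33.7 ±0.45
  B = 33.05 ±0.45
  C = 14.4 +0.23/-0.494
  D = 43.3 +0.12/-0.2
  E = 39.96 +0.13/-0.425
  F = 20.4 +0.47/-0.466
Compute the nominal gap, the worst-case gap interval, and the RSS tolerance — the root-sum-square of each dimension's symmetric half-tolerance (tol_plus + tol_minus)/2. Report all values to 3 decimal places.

nominal=98.210 wc=[95.805,100.140] rss=0.926

Stack each dimension's contribution:
  +A: nom +33.700 → Σnom=33.700; wc +0.450/-0.450 → slack +0.450/-0.450; half-tol=0.450, Σhalf²=0.202500
  +B: nom +33.050 → Σnom=66.750; wc +0.450/-0.450 → slack +0.900/-0.900; half-tol=0.450, Σhalf²=0.405000
  +C: nom +14.400 → Σnom=81.150; wc +0.230/-0.494 → slack +1.130/-1.394; half-tol=0.362, Σhalf²=0.536044
  -D: nom -43.300 → Σnom=37.850; wc +0.200/-0.120 → slack +1.330/-1.514; half-tol=0.160, Σhalf²=0.561644
  +E: nom +39.960 → Σnom=77.810; wc +0.130/-0.425 → slack +1.460/-1.939; half-tol=0.277, Σhalf²=0.638650
  +F: nom +20.400 → Σnom=98.210; wc +0.470/-0.466 → slack +1.930/-2.405; half-tol=0.468, Σhalf²=0.857674
Nominal = 98.210. Worst-case = [98.210 - 2.405, 98.210 + 1.930] = [95.805, 100.140]. RSS = √0.857674 = 0.926.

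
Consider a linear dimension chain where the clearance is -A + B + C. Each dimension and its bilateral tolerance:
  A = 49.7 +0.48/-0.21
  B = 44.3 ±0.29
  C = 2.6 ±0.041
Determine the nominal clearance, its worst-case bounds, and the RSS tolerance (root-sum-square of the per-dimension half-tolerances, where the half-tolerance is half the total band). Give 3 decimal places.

Stack each dimension's contribution:
  -A: nom -49.700 → Σnom=-49.700; wc +0.210/-0.480 → slack +0.210/-0.480; half-tol=0.345, Σhalf²=0.119025
  +B: nom +44.300 → Σnom=-5.400; wc +0.290/-0.290 → slack +0.500/-0.770; half-tol=0.290, Σhalf²=0.203125
  +C: nom +2.600 → Σnom=-2.800; wc +0.041/-0.041 → slack +0.541/-0.811; half-tol=0.041, Σhalf²=0.204806
Nominal = -2.800. Worst-case = [-2.800 - 0.811, -2.800 + 0.541] = [-3.611, -2.259]. RSS = √0.204806 = 0.453.

nominal=-2.800 wc=[-3.611,-2.259] rss=0.453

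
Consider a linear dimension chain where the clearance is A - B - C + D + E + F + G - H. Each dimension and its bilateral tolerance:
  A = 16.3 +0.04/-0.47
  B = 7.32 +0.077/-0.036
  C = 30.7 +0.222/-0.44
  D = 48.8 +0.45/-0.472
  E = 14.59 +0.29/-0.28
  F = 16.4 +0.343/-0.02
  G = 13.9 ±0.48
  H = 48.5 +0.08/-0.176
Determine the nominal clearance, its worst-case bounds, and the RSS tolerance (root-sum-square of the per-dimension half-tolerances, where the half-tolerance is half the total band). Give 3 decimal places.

Stack each dimension's contribution:
  +A: nom +16.300 → Σnom=16.300; wc +0.040/-0.470 → slack +0.040/-0.470; half-tol=0.255, Σhalf²=0.065025
  -B: nom -7.320 → Σnom=8.980; wc +0.036/-0.077 → slack +0.076/-0.547; half-tol=0.056, Σhalf²=0.068217
  -C: nom -30.700 → Σnom=-21.720; wc +0.440/-0.222 → slack +0.516/-0.769; half-tol=0.331, Σhalf²=0.177778
  +D: nom +48.800 → Σnom=27.080; wc +0.450/-0.472 → slack +0.966/-1.241; half-tol=0.461, Σhalf²=0.390299
  +E: nom +14.590 → Σnom=41.670; wc +0.290/-0.280 → slack +1.256/-1.521; half-tol=0.285, Σhalf²=0.471524
  +F: nom +16.400 → Σnom=58.070; wc +0.343/-0.020 → slack +1.599/-1.541; half-tol=0.182, Σhalf²=0.504466
  +G: nom +13.900 → Σnom=71.970; wc +0.480/-0.480 → slack +2.079/-2.021; half-tol=0.480, Σhalf²=0.734866
  -H: nom -48.500 → Σnom=23.470; wc +0.176/-0.080 → slack +2.255/-2.101; half-tol=0.128, Σhalf²=0.751250
Nominal = 23.470. Worst-case = [23.470 - 2.101, 23.470 + 2.255] = [21.369, 25.725]. RSS = √0.751250 = 0.867.

nominal=23.470 wc=[21.369,25.725] rss=0.867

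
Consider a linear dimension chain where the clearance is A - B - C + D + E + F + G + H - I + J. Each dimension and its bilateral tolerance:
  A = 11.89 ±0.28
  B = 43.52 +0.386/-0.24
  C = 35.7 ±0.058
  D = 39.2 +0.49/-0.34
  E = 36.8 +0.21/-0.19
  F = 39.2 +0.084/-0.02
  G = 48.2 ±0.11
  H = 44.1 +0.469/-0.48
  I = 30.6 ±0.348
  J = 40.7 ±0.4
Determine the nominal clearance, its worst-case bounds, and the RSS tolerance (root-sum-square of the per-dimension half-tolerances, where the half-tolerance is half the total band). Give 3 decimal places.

nominal=150.270 wc=[147.658,152.959] rss=0.956

Stack each dimension's contribution:
  +A: nom +11.890 → Σnom=11.890; wc +0.280/-0.280 → slack +0.280/-0.280; half-tol=0.280, Σhalf²=0.078400
  -B: nom -43.520 → Σnom=-31.630; wc +0.240/-0.386 → slack +0.520/-0.666; half-tol=0.313, Σhalf²=0.176369
  -C: nom -35.700 → Σnom=-67.330; wc +0.058/-0.058 → slack +0.578/-0.724; half-tol=0.058, Σhalf²=0.179733
  +D: nom +39.200 → Σnom=-28.130; wc +0.490/-0.340 → slack +1.068/-1.064; half-tol=0.415, Σhalf²=0.351958
  +E: nom +36.800 → Σnom=8.670; wc +0.210/-0.190 → slack +1.278/-1.254; half-tol=0.200, Σhalf²=0.391958
  +F: nom +39.200 → Σnom=47.870; wc +0.084/-0.020 → slack +1.362/-1.274; half-tol=0.052, Σhalf²=0.394662
  +G: nom +48.200 → Σnom=96.070; wc +0.110/-0.110 → slack +1.472/-1.384; half-tol=0.110, Σhalf²=0.406762
  +H: nom +44.100 → Σnom=140.170; wc +0.469/-0.480 → slack +1.941/-1.864; half-tol=0.474, Σhalf²=0.631912
  -I: nom -30.600 → Σnom=109.570; wc +0.348/-0.348 → slack +2.289/-2.212; half-tol=0.348, Σhalf²=0.753016
  +J: nom +40.700 → Σnom=150.270; wc +0.400/-0.400 → slack +2.689/-2.612; half-tol=0.400, Σhalf²=0.913016
Nominal = 150.270. Worst-case = [150.270 - 2.612, 150.270 + 2.689] = [147.658, 152.959]. RSS = √0.913016 = 0.956.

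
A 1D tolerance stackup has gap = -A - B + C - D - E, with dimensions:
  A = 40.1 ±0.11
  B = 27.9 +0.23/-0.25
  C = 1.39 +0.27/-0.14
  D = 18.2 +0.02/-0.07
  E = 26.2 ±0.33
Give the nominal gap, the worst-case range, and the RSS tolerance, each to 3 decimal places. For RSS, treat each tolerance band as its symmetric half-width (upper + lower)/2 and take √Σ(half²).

nominal=-111.010 wc=[-111.840,-109.980] rss=0.472

Stack each dimension's contribution:
  -A: nom -40.100 → Σnom=-40.100; wc +0.110/-0.110 → slack +0.110/-0.110; half-tol=0.110, Σhalf²=0.012100
  -B: nom -27.900 → Σnom=-68.000; wc +0.250/-0.230 → slack +0.360/-0.340; half-tol=0.240, Σhalf²=0.069700
  +C: nom +1.390 → Σnom=-66.610; wc +0.270/-0.140 → slack +0.630/-0.480; half-tol=0.205, Σhalf²=0.111725
  -D: nom -18.200 → Σnom=-84.810; wc +0.070/-0.020 → slack +0.700/-0.500; half-tol=0.045, Σhalf²=0.113750
  -E: nom -26.200 → Σnom=-111.010; wc +0.330/-0.330 → slack +1.030/-0.830; half-tol=0.330, Σhalf²=0.222650
Nominal = -111.010. Worst-case = [-111.010 - 0.830, -111.010 + 1.030] = [-111.840, -109.980]. RSS = √0.222650 = 0.472.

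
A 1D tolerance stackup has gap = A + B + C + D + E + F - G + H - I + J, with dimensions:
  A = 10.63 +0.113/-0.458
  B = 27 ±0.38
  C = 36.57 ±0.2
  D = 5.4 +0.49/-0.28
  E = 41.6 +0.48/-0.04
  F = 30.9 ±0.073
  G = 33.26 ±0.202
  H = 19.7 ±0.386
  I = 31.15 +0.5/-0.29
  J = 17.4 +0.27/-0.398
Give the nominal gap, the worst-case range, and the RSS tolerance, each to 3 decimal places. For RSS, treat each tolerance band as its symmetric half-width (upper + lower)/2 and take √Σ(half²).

Stack each dimension's contribution:
  +A: nom +10.630 → Σnom=10.630; wc +0.113/-0.458 → slack +0.113/-0.458; half-tol=0.286, Σhalf²=0.081510
  +B: nom +27.000 → Σnom=37.630; wc +0.380/-0.380 → slack +0.493/-0.838; half-tol=0.380, Σhalf²=0.225910
  +C: nom +36.570 → Σnom=74.200; wc +0.200/-0.200 → slack +0.693/-1.038; half-tol=0.200, Σhalf²=0.265910
  +D: nom +5.400 → Σnom=79.600; wc +0.490/-0.280 → slack +1.183/-1.318; half-tol=0.385, Σhalf²=0.414135
  +E: nom +41.600 → Σnom=121.200; wc +0.480/-0.040 → slack +1.663/-1.358; half-tol=0.260, Σhalf²=0.481735
  +F: nom +30.900 → Σnom=152.100; wc +0.073/-0.073 → slack +1.736/-1.431; half-tol=0.073, Σhalf²=0.487064
  -G: nom -33.260 → Σnom=118.840; wc +0.202/-0.202 → slack +1.938/-1.633; half-tol=0.202, Σhalf²=0.527868
  +H: nom +19.700 → Σnom=138.540; wc +0.386/-0.386 → slack +2.324/-2.019; half-tol=0.386, Σhalf²=0.676864
  -I: nom -31.150 → Σnom=107.390; wc +0.290/-0.500 → slack +2.614/-2.519; half-tol=0.395, Σhalf²=0.832889
  +J: nom +17.400 → Σnom=124.790; wc +0.270/-0.398 → slack +2.884/-2.917; half-tol=0.334, Σhalf²=0.944445
Nominal = 124.790. Worst-case = [124.790 - 2.917, 124.790 + 2.884] = [121.873, 127.674]. RSS = √0.944445 = 0.972.

nominal=124.790 wc=[121.873,127.674] rss=0.972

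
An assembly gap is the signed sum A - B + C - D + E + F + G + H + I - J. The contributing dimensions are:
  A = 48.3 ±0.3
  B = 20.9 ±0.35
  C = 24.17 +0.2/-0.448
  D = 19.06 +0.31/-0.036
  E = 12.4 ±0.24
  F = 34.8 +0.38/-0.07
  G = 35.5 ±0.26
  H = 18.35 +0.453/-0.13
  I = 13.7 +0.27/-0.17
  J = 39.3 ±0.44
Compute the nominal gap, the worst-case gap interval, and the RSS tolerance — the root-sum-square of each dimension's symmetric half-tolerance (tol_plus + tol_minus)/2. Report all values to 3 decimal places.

nominal=107.960 wc=[105.242,110.889] rss=0.922

Stack each dimension's contribution:
  +A: nom +48.300 → Σnom=48.300; wc +0.300/-0.300 → slack +0.300/-0.300; half-tol=0.300, Σhalf²=0.090000
  -B: nom -20.900 → Σnom=27.400; wc +0.350/-0.350 → slack +0.650/-0.650; half-tol=0.350, Σhalf²=0.212500
  +C: nom +24.170 → Σnom=51.570; wc +0.200/-0.448 → slack +0.850/-1.098; half-tol=0.324, Σhalf²=0.317476
  -D: nom -19.060 → Σnom=32.510; wc +0.036/-0.310 → slack +0.886/-1.408; half-tol=0.173, Σhalf²=0.347405
  +E: nom +12.400 → Σnom=44.910; wc +0.240/-0.240 → slack +1.126/-1.648; half-tol=0.240, Σhalf²=0.405005
  +F: nom +34.800 → Σnom=79.710; wc +0.380/-0.070 → slack +1.506/-1.718; half-tol=0.225, Σhalf²=0.455630
  +G: nom +35.500 → Σnom=115.210; wc +0.260/-0.260 → slack +1.766/-1.978; half-tol=0.260, Σhalf²=0.523230
  +H: nom +18.350 → Σnom=133.560; wc +0.453/-0.130 → slack +2.219/-2.108; half-tol=0.291, Σhalf²=0.608202
  +I: nom +13.700 → Σnom=147.260; wc +0.270/-0.170 → slack +2.489/-2.278; half-tol=0.220, Σhalf²=0.656602
  -J: nom -39.300 → Σnom=107.960; wc +0.440/-0.440 → slack +2.929/-2.718; half-tol=0.440, Σhalf²=0.850202
Nominal = 107.960. Worst-case = [107.960 - 2.718, 107.960 + 2.929] = [105.242, 110.889]. RSS = √0.850202 = 0.922.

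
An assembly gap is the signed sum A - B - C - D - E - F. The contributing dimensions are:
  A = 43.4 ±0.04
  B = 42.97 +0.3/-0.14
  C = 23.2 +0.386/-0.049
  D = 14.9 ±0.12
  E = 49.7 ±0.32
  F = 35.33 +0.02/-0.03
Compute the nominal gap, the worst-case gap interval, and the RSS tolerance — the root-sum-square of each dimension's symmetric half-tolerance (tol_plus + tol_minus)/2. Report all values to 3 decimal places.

Stack each dimension's contribution:
  +A: nom +43.400 → Σnom=43.400; wc +0.040/-0.040 → slack +0.040/-0.040; half-tol=0.040, Σhalf²=0.001600
  -B: nom -42.970 → Σnom=0.430; wc +0.140/-0.300 → slack +0.180/-0.340; half-tol=0.220, Σhalf²=0.050000
  -C: nom -23.200 → Σnom=-22.770; wc +0.049/-0.386 → slack +0.229/-0.726; half-tol=0.217, Σhalf²=0.097306
  -D: nom -14.900 → Σnom=-37.670; wc +0.120/-0.120 → slack +0.349/-0.846; half-tol=0.120, Σhalf²=0.111706
  -E: nom -49.700 → Σnom=-87.370; wc +0.320/-0.320 → slack +0.669/-1.166; half-tol=0.320, Σhalf²=0.214106
  -F: nom -35.330 → Σnom=-122.700; wc +0.030/-0.020 → slack +0.699/-1.186; half-tol=0.025, Σhalf²=0.214731
Nominal = -122.700. Worst-case = [-122.700 - 1.186, -122.700 + 0.699] = [-123.886, -122.001]. RSS = √0.214731 = 0.463.

nominal=-122.700 wc=[-123.886,-122.001] rss=0.463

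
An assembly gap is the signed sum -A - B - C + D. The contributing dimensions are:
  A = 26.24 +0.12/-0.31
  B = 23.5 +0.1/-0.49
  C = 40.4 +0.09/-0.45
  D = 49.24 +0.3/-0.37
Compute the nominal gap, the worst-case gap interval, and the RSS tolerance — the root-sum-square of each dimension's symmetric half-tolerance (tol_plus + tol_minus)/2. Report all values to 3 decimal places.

nominal=-40.900 wc=[-41.580,-39.350] rss=0.564

Stack each dimension's contribution:
  -A: nom -26.240 → Σnom=-26.240; wc +0.310/-0.120 → slack +0.310/-0.120; half-tol=0.215, Σhalf²=0.046225
  -B: nom -23.500 → Σnom=-49.740; wc +0.490/-0.100 → slack +0.800/-0.220; half-tol=0.295, Σhalf²=0.133250
  -C: nom -40.400 → Σnom=-90.140; wc +0.450/-0.090 → slack +1.250/-0.310; half-tol=0.270, Σhalf²=0.206150
  +D: nom +49.240 → Σnom=-40.900; wc +0.300/-0.370 → slack +1.550/-0.680; half-tol=0.335, Σhalf²=0.318375
Nominal = -40.900. Worst-case = [-40.900 - 0.680, -40.900 + 1.550] = [-41.580, -39.350]. RSS = √0.318375 = 0.564.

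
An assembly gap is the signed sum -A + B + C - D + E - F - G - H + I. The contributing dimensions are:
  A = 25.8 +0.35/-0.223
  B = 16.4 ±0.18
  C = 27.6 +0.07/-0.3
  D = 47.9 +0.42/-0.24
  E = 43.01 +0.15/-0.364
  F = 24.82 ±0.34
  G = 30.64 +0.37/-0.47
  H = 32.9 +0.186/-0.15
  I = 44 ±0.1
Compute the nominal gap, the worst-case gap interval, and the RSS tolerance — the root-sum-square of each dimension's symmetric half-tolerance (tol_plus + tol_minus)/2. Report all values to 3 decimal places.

Stack each dimension's contribution:
  -A: nom -25.800 → Σnom=-25.800; wc +0.223/-0.350 → slack +0.223/-0.350; half-tol=0.286, Σhalf²=0.082082
  +B: nom +16.400 → Σnom=-9.400; wc +0.180/-0.180 → slack +0.403/-0.530; half-tol=0.180, Σhalf²=0.114482
  +C: nom +27.600 → Σnom=18.200; wc +0.070/-0.300 → slack +0.473/-0.830; half-tol=0.185, Σhalf²=0.148707
  -D: nom -47.900 → Σnom=-29.700; wc +0.240/-0.420 → slack +0.713/-1.250; half-tol=0.330, Σhalf²=0.257607
  +E: nom +43.010 → Σnom=13.310; wc +0.150/-0.364 → slack +0.863/-1.614; half-tol=0.257, Σhalf²=0.323656
  -F: nom -24.820 → Σnom=-11.510; wc +0.340/-0.340 → slack +1.203/-1.954; half-tol=0.340, Σhalf²=0.439256
  -G: nom -30.640 → Σnom=-42.150; wc +0.470/-0.370 → slack +1.673/-2.324; half-tol=0.420, Σhalf²=0.615656
  -H: nom -32.900 → Σnom=-75.050; wc +0.150/-0.186 → slack +1.823/-2.510; half-tol=0.168, Σhalf²=0.643880
  +I: nom +44.000 → Σnom=-31.050; wc +0.100/-0.100 → slack +1.923/-2.610; half-tol=0.100, Σhalf²=0.653880
Nominal = -31.050. Worst-case = [-31.050 - 2.610, -31.050 + 1.923] = [-33.660, -29.127]. RSS = √0.653880 = 0.809.

nominal=-31.050 wc=[-33.660,-29.127] rss=0.809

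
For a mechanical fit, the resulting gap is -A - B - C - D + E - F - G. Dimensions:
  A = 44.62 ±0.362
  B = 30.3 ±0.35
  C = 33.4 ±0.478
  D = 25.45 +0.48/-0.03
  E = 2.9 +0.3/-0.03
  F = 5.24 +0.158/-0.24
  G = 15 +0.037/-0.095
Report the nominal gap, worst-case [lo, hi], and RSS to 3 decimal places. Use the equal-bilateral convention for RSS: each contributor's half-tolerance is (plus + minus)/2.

Stack each dimension's contribution:
  -A: nom -44.620 → Σnom=-44.620; wc +0.362/-0.362 → slack +0.362/-0.362; half-tol=0.362, Σhalf²=0.131044
  -B: nom -30.300 → Σnom=-74.920; wc +0.350/-0.350 → slack +0.712/-0.712; half-tol=0.350, Σhalf²=0.253544
  -C: nom -33.400 → Σnom=-108.320; wc +0.478/-0.478 → slack +1.190/-1.190; half-tol=0.478, Σhalf²=0.482028
  -D: nom -25.450 → Σnom=-133.770; wc +0.030/-0.480 → slack +1.220/-1.670; half-tol=0.255, Σhalf²=0.547053
  +E: nom +2.900 → Σnom=-130.870; wc +0.300/-0.030 → slack +1.520/-1.700; half-tol=0.165, Σhalf²=0.574278
  -F: nom -5.240 → Σnom=-136.110; wc +0.240/-0.158 → slack +1.760/-1.858; half-tol=0.199, Σhalf²=0.613879
  -G: nom -15.000 → Σnom=-151.110; wc +0.095/-0.037 → slack +1.855/-1.895; half-tol=0.066, Σhalf²=0.618235
Nominal = -151.110. Worst-case = [-151.110 - 1.895, -151.110 + 1.855] = [-153.005, -149.255]. RSS = √0.618235 = 0.786.

nominal=-151.110 wc=[-153.005,-149.255] rss=0.786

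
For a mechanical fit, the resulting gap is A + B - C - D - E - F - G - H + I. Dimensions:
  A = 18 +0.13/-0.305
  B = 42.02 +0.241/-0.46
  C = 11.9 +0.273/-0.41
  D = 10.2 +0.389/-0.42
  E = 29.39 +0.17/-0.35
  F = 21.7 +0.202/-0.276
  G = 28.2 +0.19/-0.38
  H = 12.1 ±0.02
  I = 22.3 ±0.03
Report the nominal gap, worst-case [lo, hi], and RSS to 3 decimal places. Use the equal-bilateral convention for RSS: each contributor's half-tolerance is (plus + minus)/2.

nominal=-31.170 wc=[-33.209,-28.913] rss=0.811

Stack each dimension's contribution:
  +A: nom +18.000 → Σnom=18.000; wc +0.130/-0.305 → slack +0.130/-0.305; half-tol=0.217, Σhalf²=0.047306
  +B: nom +42.020 → Σnom=60.020; wc +0.241/-0.460 → slack +0.371/-0.765; half-tol=0.351, Σhalf²=0.170157
  -C: nom -11.900 → Σnom=48.120; wc +0.410/-0.273 → slack +0.781/-1.038; half-tol=0.342, Σhalf²=0.286779
  -D: nom -10.200 → Σnom=37.920; wc +0.420/-0.389 → slack +1.201/-1.427; half-tol=0.404, Σhalf²=0.450399
  -E: nom -29.390 → Σnom=8.530; wc +0.350/-0.170 → slack +1.551/-1.597; half-tol=0.260, Σhalf²=0.517999
  -F: nom -21.700 → Σnom=-13.170; wc +0.276/-0.202 → slack +1.827/-1.799; half-tol=0.239, Σhalf²=0.575120
  -G: nom -28.200 → Σnom=-41.370; wc +0.380/-0.190 → slack +2.207/-1.989; half-tol=0.285, Σhalf²=0.656345
  -H: nom -12.100 → Σnom=-53.470; wc +0.020/-0.020 → slack +2.227/-2.009; half-tol=0.020, Σhalf²=0.656745
  +I: nom +22.300 → Σnom=-31.170; wc +0.030/-0.030 → slack +2.257/-2.039; half-tol=0.030, Σhalf²=0.657645
Nominal = -31.170. Worst-case = [-31.170 - 2.039, -31.170 + 2.257] = [-33.209, -28.913]. RSS = √0.657645 = 0.811.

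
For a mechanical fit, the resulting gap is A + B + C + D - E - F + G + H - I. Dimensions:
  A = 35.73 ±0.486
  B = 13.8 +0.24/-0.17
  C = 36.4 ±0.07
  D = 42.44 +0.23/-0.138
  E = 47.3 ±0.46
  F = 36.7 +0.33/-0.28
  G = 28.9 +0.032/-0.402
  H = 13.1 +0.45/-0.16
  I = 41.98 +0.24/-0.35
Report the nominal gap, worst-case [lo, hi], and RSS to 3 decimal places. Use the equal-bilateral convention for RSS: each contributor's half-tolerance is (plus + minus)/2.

nominal=44.390 wc=[41.934,46.988] rss=0.921

Stack each dimension's contribution:
  +A: nom +35.730 → Σnom=35.730; wc +0.486/-0.486 → slack +0.486/-0.486; half-tol=0.486, Σhalf²=0.236196
  +B: nom +13.800 → Σnom=49.530; wc +0.240/-0.170 → slack +0.726/-0.656; half-tol=0.205, Σhalf²=0.278221
  +C: nom +36.400 → Σnom=85.930; wc +0.070/-0.070 → slack +0.796/-0.726; half-tol=0.070, Σhalf²=0.283121
  +D: nom +42.440 → Σnom=128.370; wc +0.230/-0.138 → slack +1.026/-0.864; half-tol=0.184, Σhalf²=0.316977
  -E: nom -47.300 → Σnom=81.070; wc +0.460/-0.460 → slack +1.486/-1.324; half-tol=0.460, Σhalf²=0.528577
  -F: nom -36.700 → Σnom=44.370; wc +0.280/-0.330 → slack +1.766/-1.654; half-tol=0.305, Σhalf²=0.621602
  +G: nom +28.900 → Σnom=73.270; wc +0.032/-0.402 → slack +1.798/-2.056; half-tol=0.217, Σhalf²=0.668691
  +H: nom +13.100 → Σnom=86.370; wc +0.450/-0.160 → slack +2.248/-2.216; half-tol=0.305, Σhalf²=0.761716
  -I: nom -41.980 → Σnom=44.390; wc +0.350/-0.240 → slack +2.598/-2.456; half-tol=0.295, Σhalf²=0.848741
Nominal = 44.390. Worst-case = [44.390 - 2.456, 44.390 + 2.598] = [41.934, 46.988]. RSS = √0.848741 = 0.921.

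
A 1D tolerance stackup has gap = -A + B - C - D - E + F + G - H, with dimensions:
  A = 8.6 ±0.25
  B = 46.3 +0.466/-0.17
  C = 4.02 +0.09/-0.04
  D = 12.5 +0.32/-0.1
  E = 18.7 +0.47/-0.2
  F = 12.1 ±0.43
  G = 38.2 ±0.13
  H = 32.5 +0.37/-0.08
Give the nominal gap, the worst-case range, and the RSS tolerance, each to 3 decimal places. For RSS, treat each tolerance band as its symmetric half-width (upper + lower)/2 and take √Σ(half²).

nominal=20.280 wc=[18.050,21.976] rss=0.759

Stack each dimension's contribution:
  -A: nom -8.600 → Σnom=-8.600; wc +0.250/-0.250 → slack +0.250/-0.250; half-tol=0.250, Σhalf²=0.062500
  +B: nom +46.300 → Σnom=37.700; wc +0.466/-0.170 → slack +0.716/-0.420; half-tol=0.318, Σhalf²=0.163624
  -C: nom -4.020 → Σnom=33.680; wc +0.040/-0.090 → slack +0.756/-0.510; half-tol=0.065, Σhalf²=0.167849
  -D: nom -12.500 → Σnom=21.180; wc +0.100/-0.320 → slack +0.856/-0.830; half-tol=0.210, Σhalf²=0.211949
  -E: nom -18.700 → Σnom=2.480; wc +0.200/-0.470 → slack +1.056/-1.300; half-tol=0.335, Σhalf²=0.324174
  +F: nom +12.100 → Σnom=14.580; wc +0.430/-0.430 → slack +1.486/-1.730; half-tol=0.430, Σhalf²=0.509074
  +G: nom +38.200 → Σnom=52.780; wc +0.130/-0.130 → slack +1.616/-1.860; half-tol=0.130, Σhalf²=0.525974
  -H: nom -32.500 → Σnom=20.280; wc +0.080/-0.370 → slack +1.696/-2.230; half-tol=0.225, Σhalf²=0.576599
Nominal = 20.280. Worst-case = [20.280 - 2.230, 20.280 + 1.696] = [18.050, 21.976]. RSS = √0.576599 = 0.759.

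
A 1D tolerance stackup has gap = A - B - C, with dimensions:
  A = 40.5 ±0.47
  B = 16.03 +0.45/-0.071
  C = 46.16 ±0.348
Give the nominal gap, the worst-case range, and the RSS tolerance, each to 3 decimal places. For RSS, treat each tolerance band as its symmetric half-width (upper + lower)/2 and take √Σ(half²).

nominal=-21.690 wc=[-22.958,-20.801] rss=0.640

Stack each dimension's contribution:
  +A: nom +40.500 → Σnom=40.500; wc +0.470/-0.470 → slack +0.470/-0.470; half-tol=0.470, Σhalf²=0.220900
  -B: nom -16.030 → Σnom=24.470; wc +0.071/-0.450 → slack +0.541/-0.920; half-tol=0.261, Σhalf²=0.288760
  -C: nom -46.160 → Σnom=-21.690; wc +0.348/-0.348 → slack +0.889/-1.268; half-tol=0.348, Σhalf²=0.409864
Nominal = -21.690. Worst-case = [-21.690 - 1.268, -21.690 + 0.889] = [-22.958, -20.801]. RSS = √0.409864 = 0.640.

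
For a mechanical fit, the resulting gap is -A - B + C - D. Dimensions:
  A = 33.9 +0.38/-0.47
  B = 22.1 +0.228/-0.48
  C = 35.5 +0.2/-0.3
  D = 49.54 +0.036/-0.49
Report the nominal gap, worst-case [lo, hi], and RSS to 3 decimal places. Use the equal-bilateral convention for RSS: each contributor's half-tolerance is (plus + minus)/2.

Stack each dimension's contribution:
  -A: nom -33.900 → Σnom=-33.900; wc +0.470/-0.380 → slack +0.470/-0.380; half-tol=0.425, Σhalf²=0.180625
  -B: nom -22.100 → Σnom=-56.000; wc +0.480/-0.228 → slack +0.950/-0.608; half-tol=0.354, Σhalf²=0.305941
  +C: nom +35.500 → Σnom=-20.500; wc +0.200/-0.300 → slack +1.150/-0.908; half-tol=0.250, Σhalf²=0.368441
  -D: nom -49.540 → Σnom=-70.040; wc +0.490/-0.036 → slack +1.640/-0.944; half-tol=0.263, Σhalf²=0.437610
Nominal = -70.040. Worst-case = [-70.040 - 0.944, -70.040 + 1.640] = [-70.984, -68.400]. RSS = √0.437610 = 0.662.

nominal=-70.040 wc=[-70.984,-68.400] rss=0.662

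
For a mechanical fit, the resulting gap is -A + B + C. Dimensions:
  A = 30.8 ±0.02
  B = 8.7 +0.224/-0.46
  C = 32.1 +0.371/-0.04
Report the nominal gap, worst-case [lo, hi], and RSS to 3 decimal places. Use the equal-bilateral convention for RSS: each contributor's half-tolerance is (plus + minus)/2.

Stack each dimension's contribution:
  -A: nom -30.800 → Σnom=-30.800; wc +0.020/-0.020 → slack +0.020/-0.020; half-tol=0.020, Σhalf²=0.000400
  +B: nom +8.700 → Σnom=-22.100; wc +0.224/-0.460 → slack +0.244/-0.480; half-tol=0.342, Σhalf²=0.117364
  +C: nom +32.100 → Σnom=10.000; wc +0.371/-0.040 → slack +0.615/-0.520; half-tol=0.205, Σhalf²=0.159594
Nominal = 10.000. Worst-case = [10.000 - 0.520, 10.000 + 0.615] = [9.480, 10.615]. RSS = √0.159594 = 0.399.

nominal=10.000 wc=[9.480,10.615] rss=0.399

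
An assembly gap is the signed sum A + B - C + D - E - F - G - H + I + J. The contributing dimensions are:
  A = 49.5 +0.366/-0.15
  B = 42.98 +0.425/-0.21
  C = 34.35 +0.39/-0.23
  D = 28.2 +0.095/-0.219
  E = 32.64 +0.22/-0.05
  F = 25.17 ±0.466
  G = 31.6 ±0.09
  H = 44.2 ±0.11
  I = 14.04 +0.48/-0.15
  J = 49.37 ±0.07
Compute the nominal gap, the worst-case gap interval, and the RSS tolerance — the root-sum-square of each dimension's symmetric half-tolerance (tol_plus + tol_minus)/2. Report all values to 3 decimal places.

nominal=16.130 wc=[14.055,18.512] rss=0.805

Stack each dimension's contribution:
  +A: nom +49.500 → Σnom=49.500; wc +0.366/-0.150 → slack +0.366/-0.150; half-tol=0.258, Σhalf²=0.066564
  +B: nom +42.980 → Σnom=92.480; wc +0.425/-0.210 → slack +0.791/-0.360; half-tol=0.318, Σhalf²=0.167370
  -C: nom -34.350 → Σnom=58.130; wc +0.230/-0.390 → slack +1.021/-0.750; half-tol=0.310, Σhalf²=0.263470
  +D: nom +28.200 → Σnom=86.330; wc +0.095/-0.219 → slack +1.116/-0.969; half-tol=0.157, Σhalf²=0.288119
  -E: nom -32.640 → Σnom=53.690; wc +0.050/-0.220 → slack +1.166/-1.189; half-tol=0.135, Σhalf²=0.306344
  -F: nom -25.170 → Σnom=28.520; wc +0.466/-0.466 → slack +1.632/-1.655; half-tol=0.466, Σhalf²=0.523500
  -G: nom -31.600 → Σnom=-3.080; wc +0.090/-0.090 → slack +1.722/-1.745; half-tol=0.090, Σhalf²=0.531600
  -H: nom -44.200 → Σnom=-47.280; wc +0.110/-0.110 → slack +1.832/-1.855; half-tol=0.110, Σhalf²=0.543700
  +I: nom +14.040 → Σnom=-33.240; wc +0.480/-0.150 → slack +2.312/-2.005; half-tol=0.315, Σhalf²=0.642925
  +J: nom +49.370 → Σnom=16.130; wc +0.070/-0.070 → slack +2.382/-2.075; half-tol=0.070, Σhalf²=0.647825
Nominal = 16.130. Worst-case = [16.130 - 2.075, 16.130 + 2.382] = [14.055, 18.512]. RSS = √0.647825 = 0.805.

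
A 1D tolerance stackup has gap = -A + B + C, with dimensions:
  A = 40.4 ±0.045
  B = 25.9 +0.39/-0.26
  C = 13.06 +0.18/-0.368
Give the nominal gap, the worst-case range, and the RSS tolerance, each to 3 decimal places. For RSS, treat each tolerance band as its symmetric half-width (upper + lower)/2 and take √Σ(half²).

nominal=-1.440 wc=[-2.113,-0.825] rss=0.427

Stack each dimension's contribution:
  -A: nom -40.400 → Σnom=-40.400; wc +0.045/-0.045 → slack +0.045/-0.045; half-tol=0.045, Σhalf²=0.002025
  +B: nom +25.900 → Σnom=-14.500; wc +0.390/-0.260 → slack +0.435/-0.305; half-tol=0.325, Σhalf²=0.107650
  +C: nom +13.060 → Σnom=-1.440; wc +0.180/-0.368 → slack +0.615/-0.673; half-tol=0.274, Σhalf²=0.182726
Nominal = -1.440. Worst-case = [-1.440 - 0.673, -1.440 + 0.615] = [-2.113, -0.825]. RSS = √0.182726 = 0.427.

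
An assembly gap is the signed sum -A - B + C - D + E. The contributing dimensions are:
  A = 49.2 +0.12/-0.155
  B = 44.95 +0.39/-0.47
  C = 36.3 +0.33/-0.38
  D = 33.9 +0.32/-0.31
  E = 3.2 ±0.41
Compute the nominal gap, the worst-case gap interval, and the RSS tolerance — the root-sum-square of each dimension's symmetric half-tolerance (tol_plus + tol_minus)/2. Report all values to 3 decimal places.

nominal=-88.550 wc=[-90.170,-86.875] rss=0.773

Stack each dimension's contribution:
  -A: nom -49.200 → Σnom=-49.200; wc +0.155/-0.120 → slack +0.155/-0.120; half-tol=0.138, Σhalf²=0.018906
  -B: nom -44.950 → Σnom=-94.150; wc +0.470/-0.390 → slack +0.625/-0.510; half-tol=0.430, Σhalf²=0.203806
  +C: nom +36.300 → Σnom=-57.850; wc +0.330/-0.380 → slack +0.955/-0.890; half-tol=0.355, Σhalf²=0.329831
  -D: nom -33.900 → Σnom=-91.750; wc +0.310/-0.320 → slack +1.265/-1.210; half-tol=0.315, Σhalf²=0.429056
  +E: nom +3.200 → Σnom=-88.550; wc +0.410/-0.410 → slack +1.675/-1.620; half-tol=0.410, Σhalf²=0.597156
Nominal = -88.550. Worst-case = [-88.550 - 1.620, -88.550 + 1.675] = [-90.170, -86.875]. RSS = √0.597156 = 0.773.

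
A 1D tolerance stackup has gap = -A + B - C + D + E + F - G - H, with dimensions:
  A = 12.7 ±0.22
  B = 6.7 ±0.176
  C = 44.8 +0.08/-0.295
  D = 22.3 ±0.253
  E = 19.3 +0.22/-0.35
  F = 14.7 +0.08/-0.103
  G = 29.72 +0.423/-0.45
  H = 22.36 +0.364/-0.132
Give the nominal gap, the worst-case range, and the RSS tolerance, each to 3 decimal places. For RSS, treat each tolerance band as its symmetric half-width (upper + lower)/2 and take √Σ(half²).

Stack each dimension's contribution:
  -A: nom -12.700 → Σnom=-12.700; wc +0.220/-0.220 → slack +0.220/-0.220; half-tol=0.220, Σhalf²=0.048400
  +B: nom +6.700 → Σnom=-6.000; wc +0.176/-0.176 → slack +0.396/-0.396; half-tol=0.176, Σhalf²=0.079376
  -C: nom -44.800 → Σnom=-50.800; wc +0.295/-0.080 → slack +0.691/-0.476; half-tol=0.188, Σhalf²=0.114532
  +D: nom +22.300 → Σnom=-28.500; wc +0.253/-0.253 → slack +0.944/-0.729; half-tol=0.253, Σhalf²=0.178541
  +E: nom +19.300 → Σnom=-9.200; wc +0.220/-0.350 → slack +1.164/-1.079; half-tol=0.285, Σhalf²=0.259766
  +F: nom +14.700 → Σnom=5.500; wc +0.080/-0.103 → slack +1.244/-1.182; half-tol=0.091, Σhalf²=0.268139
  -G: nom -29.720 → Σnom=-24.220; wc +0.450/-0.423 → slack +1.694/-1.605; half-tol=0.436, Σhalf²=0.458671
  -H: nom -22.360 → Σnom=-46.580; wc +0.132/-0.364 → slack +1.826/-1.969; half-tol=0.248, Σhalf²=0.520175
Nominal = -46.580. Worst-case = [-46.580 - 1.969, -46.580 + 1.826] = [-48.549, -44.754]. RSS = √0.520175 = 0.721.

nominal=-46.580 wc=[-48.549,-44.754] rss=0.721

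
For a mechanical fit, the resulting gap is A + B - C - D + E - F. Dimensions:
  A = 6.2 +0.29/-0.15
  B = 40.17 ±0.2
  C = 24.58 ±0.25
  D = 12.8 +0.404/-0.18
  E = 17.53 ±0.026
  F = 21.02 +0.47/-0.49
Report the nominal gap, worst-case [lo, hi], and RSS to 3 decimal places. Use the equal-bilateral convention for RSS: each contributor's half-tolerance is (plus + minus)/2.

Stack each dimension's contribution:
  +A: nom +6.200 → Σnom=6.200; wc +0.290/-0.150 → slack +0.290/-0.150; half-tol=0.220, Σhalf²=0.048400
  +B: nom +40.170 → Σnom=46.370; wc +0.200/-0.200 → slack +0.490/-0.350; half-tol=0.200, Σhalf²=0.088400
  -C: nom -24.580 → Σnom=21.790; wc +0.250/-0.250 → slack +0.740/-0.600; half-tol=0.250, Σhalf²=0.150900
  -D: nom -12.800 → Σnom=8.990; wc +0.180/-0.404 → slack +0.920/-1.004; half-tol=0.292, Σhalf²=0.236164
  +E: nom +17.530 → Σnom=26.520; wc +0.026/-0.026 → slack +0.946/-1.030; half-tol=0.026, Σhalf²=0.236840
  -F: nom -21.020 → Σnom=5.500; wc +0.490/-0.470 → slack +1.436/-1.500; half-tol=0.480, Σhalf²=0.467240
Nominal = 5.500. Worst-case = [5.500 - 1.500, 5.500 + 1.436] = [4.000, 6.936]. RSS = √0.467240 = 0.684.

nominal=5.500 wc=[4.000,6.936] rss=0.684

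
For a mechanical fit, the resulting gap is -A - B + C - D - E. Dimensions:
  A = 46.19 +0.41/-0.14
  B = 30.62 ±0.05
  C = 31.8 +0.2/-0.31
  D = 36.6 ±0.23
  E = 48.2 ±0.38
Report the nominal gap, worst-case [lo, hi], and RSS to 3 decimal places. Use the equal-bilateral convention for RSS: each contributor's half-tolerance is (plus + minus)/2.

nominal=-129.810 wc=[-131.190,-128.810] rss=0.583

Stack each dimension's contribution:
  -A: nom -46.190 → Σnom=-46.190; wc +0.140/-0.410 → slack +0.140/-0.410; half-tol=0.275, Σhalf²=0.075625
  -B: nom -30.620 → Σnom=-76.810; wc +0.050/-0.050 → slack +0.190/-0.460; half-tol=0.050, Σhalf²=0.078125
  +C: nom +31.800 → Σnom=-45.010; wc +0.200/-0.310 → slack +0.390/-0.770; half-tol=0.255, Σhalf²=0.143150
  -D: nom -36.600 → Σnom=-81.610; wc +0.230/-0.230 → slack +0.620/-1.000; half-tol=0.230, Σhalf²=0.196050
  -E: nom -48.200 → Σnom=-129.810; wc +0.380/-0.380 → slack +1.000/-1.380; half-tol=0.380, Σhalf²=0.340450
Nominal = -129.810. Worst-case = [-129.810 - 1.380, -129.810 + 1.000] = [-131.190, -128.810]. RSS = √0.340450 = 0.583.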